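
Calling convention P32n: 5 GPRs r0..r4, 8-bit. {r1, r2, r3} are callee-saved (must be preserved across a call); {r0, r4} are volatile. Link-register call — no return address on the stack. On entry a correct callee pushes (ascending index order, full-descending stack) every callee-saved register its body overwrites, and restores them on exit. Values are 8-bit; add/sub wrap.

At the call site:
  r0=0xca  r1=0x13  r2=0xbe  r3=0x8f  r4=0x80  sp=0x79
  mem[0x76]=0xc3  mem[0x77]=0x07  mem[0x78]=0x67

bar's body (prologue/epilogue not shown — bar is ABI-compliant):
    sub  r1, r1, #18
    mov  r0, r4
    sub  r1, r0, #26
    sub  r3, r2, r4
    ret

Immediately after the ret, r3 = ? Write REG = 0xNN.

prologue: push r1 -> mem[0x78]=0x13, sp=0x78
prologue: push r3 -> mem[0x77]=0x8f, sp=0x77
body[0] sub  r1, r1, #18 -> r1=0x01
body[1] mov  r0, r4 -> r0=0x80
body[2] sub  r1, r0, #26 -> r1=0x66
body[3] sub  r3, r2, r4 -> r3=0x3e
epilogue: pop r3=0x8f, sp=0x78
epilogue: pop r1=0x13, sp=0x79
r3 is callee-saved -> restored

REG = 0x8f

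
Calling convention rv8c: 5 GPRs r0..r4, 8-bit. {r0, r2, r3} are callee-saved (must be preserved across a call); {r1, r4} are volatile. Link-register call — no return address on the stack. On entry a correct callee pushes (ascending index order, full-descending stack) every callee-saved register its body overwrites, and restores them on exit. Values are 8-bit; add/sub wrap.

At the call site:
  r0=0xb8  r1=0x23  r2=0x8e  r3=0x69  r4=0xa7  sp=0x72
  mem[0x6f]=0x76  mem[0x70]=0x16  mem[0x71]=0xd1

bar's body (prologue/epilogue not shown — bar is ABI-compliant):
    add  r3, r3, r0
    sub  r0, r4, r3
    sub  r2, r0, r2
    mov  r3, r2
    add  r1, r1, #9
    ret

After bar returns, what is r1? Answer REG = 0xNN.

REG = 0x2c

prologue: push r0 → mem[0x71]=0xb8, sp=0x71
prologue: push r2 → mem[0x70]=0x8e, sp=0x70
prologue: push r3 → mem[0x6f]=0x69, sp=0x6f
body[0] add  r3, r3, r0 → r3=0x21
body[1] sub  r0, r4, r3 → r0=0x86
body[2] sub  r2, r0, r2 → r2=0xf8
body[3] mov  r3, r2 → r3=0xf8
body[4] add  r1, r1, #9 → r1=0x2c
epilogue: pop r3=0x69, sp=0x70
epilogue: pop r2=0x8e, sp=0x71
epilogue: pop r0=0xb8, sp=0x72
r1 is caller-saved → body value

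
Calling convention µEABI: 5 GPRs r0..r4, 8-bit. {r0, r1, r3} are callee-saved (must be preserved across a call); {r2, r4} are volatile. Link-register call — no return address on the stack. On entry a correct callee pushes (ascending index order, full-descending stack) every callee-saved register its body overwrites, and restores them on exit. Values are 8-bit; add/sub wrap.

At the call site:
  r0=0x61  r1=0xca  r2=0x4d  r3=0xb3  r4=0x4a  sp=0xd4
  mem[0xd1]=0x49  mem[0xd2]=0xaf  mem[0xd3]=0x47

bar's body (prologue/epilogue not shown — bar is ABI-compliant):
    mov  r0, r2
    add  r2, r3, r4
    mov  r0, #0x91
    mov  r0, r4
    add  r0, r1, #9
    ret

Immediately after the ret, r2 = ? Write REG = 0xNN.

REG = 0xfd

prologue: push r0 → mem[0xd3]=0x61, sp=0xd3
body[0] mov  r0, r2 → r0=0x4d
body[1] add  r2, r3, r4 → r2=0xfd
body[2] mov  r0, #0x91 → r0=0x91
body[3] mov  r0, r4 → r0=0x4a
body[4] add  r0, r1, #9 → r0=0xd3
epilogue: pop r0=0x61, sp=0xd4
r2 is caller-saved → body value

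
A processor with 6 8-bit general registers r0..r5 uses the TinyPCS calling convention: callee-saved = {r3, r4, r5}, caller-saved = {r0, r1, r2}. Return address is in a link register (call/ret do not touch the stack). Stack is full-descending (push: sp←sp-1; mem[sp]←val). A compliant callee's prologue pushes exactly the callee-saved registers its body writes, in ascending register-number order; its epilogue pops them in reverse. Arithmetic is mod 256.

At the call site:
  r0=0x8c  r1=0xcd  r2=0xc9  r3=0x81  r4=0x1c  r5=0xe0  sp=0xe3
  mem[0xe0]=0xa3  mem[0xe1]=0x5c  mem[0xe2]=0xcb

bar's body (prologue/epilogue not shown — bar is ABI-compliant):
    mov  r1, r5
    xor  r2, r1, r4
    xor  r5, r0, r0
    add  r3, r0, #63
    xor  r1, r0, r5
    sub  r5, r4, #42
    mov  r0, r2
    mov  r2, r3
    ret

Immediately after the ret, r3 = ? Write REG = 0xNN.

prologue: push r3 → mem[0xe2]=0x81, sp=0xe2
prologue: push r5 → mem[0xe1]=0xe0, sp=0xe1
body[0] mov  r1, r5 → r1=0xe0
body[1] xor  r2, r1, r4 → r2=0xfc
body[2] xor  r5, r0, r0 → r5=0x00
body[3] add  r3, r0, #63 → r3=0xcb
body[4] xor  r1, r0, r5 → r1=0x8c
body[5] sub  r5, r4, #42 → r5=0xf2
body[6] mov  r0, r2 → r0=0xfc
body[7] mov  r2, r3 → r2=0xcb
epilogue: pop r5=0xe0, sp=0xe2
epilogue: pop r3=0x81, sp=0xe3
r3 is callee-saved → restored

REG = 0x81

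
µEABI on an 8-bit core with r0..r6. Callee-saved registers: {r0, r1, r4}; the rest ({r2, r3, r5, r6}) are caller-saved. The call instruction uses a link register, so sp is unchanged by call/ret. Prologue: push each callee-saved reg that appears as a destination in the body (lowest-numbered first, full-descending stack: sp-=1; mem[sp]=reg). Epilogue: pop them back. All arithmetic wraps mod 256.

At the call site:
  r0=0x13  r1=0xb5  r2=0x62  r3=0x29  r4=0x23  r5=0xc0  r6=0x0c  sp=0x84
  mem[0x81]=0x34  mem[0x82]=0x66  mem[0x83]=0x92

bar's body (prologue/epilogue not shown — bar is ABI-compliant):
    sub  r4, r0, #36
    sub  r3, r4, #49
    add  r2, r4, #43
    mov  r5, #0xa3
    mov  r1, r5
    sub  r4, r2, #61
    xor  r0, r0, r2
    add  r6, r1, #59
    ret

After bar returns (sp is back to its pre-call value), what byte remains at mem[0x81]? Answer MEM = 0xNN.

MEM = 0x23

prologue: push r0 → mem[0x83]=0x13, sp=0x83
prologue: push r1 → mem[0x82]=0xb5, sp=0x82
prologue: push r4 → mem[0x81]=0x23, sp=0x81
body[0] sub  r4, r0, #36 → r4=0xef
body[1] sub  r3, r4, #49 → r3=0xbe
body[2] add  r2, r4, #43 → r2=0x1a
body[3] mov  r5, #0xa3 → r5=0xa3
body[4] mov  r1, r5 → r1=0xa3
body[5] sub  r4, r2, #61 → r4=0xdd
body[6] xor  r0, r0, r2 → r0=0x09
body[7] add  r6, r1, #59 → r6=0xde
epilogue: pop r4=0x23, sp=0x82
epilogue: pop r1=0xb5, sp=0x83
epilogue: pop r0=0x13, sp=0x84
prologue pushed ['r0', 'r1', 'r4'] at ['0x83', '0x82', '0x81']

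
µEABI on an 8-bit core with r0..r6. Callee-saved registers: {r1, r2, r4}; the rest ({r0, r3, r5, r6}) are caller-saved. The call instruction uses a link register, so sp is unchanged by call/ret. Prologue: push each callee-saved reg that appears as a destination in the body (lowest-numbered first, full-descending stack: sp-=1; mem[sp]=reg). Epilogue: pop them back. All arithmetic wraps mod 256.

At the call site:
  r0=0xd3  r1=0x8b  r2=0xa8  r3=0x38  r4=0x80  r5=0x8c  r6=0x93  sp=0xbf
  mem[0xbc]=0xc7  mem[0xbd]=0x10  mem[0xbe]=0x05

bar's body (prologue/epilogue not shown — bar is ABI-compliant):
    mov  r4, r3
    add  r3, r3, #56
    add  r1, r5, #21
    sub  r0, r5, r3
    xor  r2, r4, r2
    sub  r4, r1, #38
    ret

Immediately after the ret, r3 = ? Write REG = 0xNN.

prologue: push r1 -> mem[0xbe]=0x8b, sp=0xbe
prologue: push r2 -> mem[0xbd]=0xa8, sp=0xbd
prologue: push r4 -> mem[0xbc]=0x80, sp=0xbc
body[0] mov  r4, r3 -> r4=0x38
body[1] add  r3, r3, #56 -> r3=0x70
body[2] add  r1, r5, #21 -> r1=0xa1
body[3] sub  r0, r5, r3 -> r0=0x1c
body[4] xor  r2, r4, r2 -> r2=0x90
body[5] sub  r4, r1, #38 -> r4=0x7b
epilogue: pop r4=0x80, sp=0xbd
epilogue: pop r2=0xa8, sp=0xbe
epilogue: pop r1=0x8b, sp=0xbf
r3 is caller-saved -> body value

REG = 0x70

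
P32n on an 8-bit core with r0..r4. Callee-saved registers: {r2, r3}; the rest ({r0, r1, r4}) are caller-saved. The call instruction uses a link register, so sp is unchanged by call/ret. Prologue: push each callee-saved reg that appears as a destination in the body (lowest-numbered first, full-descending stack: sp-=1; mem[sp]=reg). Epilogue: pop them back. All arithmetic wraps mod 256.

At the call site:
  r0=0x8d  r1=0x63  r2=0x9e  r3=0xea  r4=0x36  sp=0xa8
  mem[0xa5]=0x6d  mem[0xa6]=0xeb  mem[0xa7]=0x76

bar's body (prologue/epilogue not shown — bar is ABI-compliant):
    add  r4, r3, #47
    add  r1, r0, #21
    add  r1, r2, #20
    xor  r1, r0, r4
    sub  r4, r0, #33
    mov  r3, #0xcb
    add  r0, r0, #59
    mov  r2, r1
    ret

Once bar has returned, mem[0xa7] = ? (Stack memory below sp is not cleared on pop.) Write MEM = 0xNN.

MEM = 0x9e

prologue: push r2 -> mem[0xa7]=0x9e, sp=0xa7
prologue: push r3 -> mem[0xa6]=0xea, sp=0xa6
body[0] add  r4, r3, #47 -> r4=0x19
body[1] add  r1, r0, #21 -> r1=0xa2
body[2] add  r1, r2, #20 -> r1=0xb2
body[3] xor  r1, r0, r4 -> r1=0x94
body[4] sub  r4, r0, #33 -> r4=0x6c
body[5] mov  r3, #0xcb -> r3=0xcb
body[6] add  r0, r0, #59 -> r0=0xc8
body[7] mov  r2, r1 -> r2=0x94
epilogue: pop r3=0xea, sp=0xa7
epilogue: pop r2=0x9e, sp=0xa8
prologue pushed ['r2', 'r3'] at ['0xa7', '0xa6']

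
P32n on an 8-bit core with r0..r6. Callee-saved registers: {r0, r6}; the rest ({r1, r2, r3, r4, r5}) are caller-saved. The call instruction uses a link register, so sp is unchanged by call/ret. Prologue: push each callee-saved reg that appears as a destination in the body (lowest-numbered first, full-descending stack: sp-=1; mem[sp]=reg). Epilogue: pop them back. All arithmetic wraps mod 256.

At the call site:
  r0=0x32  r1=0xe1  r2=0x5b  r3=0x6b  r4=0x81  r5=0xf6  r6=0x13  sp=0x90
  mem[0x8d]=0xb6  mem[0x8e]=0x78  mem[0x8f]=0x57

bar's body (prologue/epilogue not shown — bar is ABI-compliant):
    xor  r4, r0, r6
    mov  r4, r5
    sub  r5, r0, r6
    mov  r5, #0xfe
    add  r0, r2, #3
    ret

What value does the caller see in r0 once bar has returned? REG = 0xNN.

prologue: push r0 -> mem[0x8f]=0x32, sp=0x8f
body[0] xor  r4, r0, r6 -> r4=0x21
body[1] mov  r4, r5 -> r4=0xf6
body[2] sub  r5, r0, r6 -> r5=0x1f
body[3] mov  r5, #0xfe -> r5=0xfe
body[4] add  r0, r2, #3 -> r0=0x5e
epilogue: pop r0=0x32, sp=0x90
r0 is callee-saved -> restored

REG = 0x32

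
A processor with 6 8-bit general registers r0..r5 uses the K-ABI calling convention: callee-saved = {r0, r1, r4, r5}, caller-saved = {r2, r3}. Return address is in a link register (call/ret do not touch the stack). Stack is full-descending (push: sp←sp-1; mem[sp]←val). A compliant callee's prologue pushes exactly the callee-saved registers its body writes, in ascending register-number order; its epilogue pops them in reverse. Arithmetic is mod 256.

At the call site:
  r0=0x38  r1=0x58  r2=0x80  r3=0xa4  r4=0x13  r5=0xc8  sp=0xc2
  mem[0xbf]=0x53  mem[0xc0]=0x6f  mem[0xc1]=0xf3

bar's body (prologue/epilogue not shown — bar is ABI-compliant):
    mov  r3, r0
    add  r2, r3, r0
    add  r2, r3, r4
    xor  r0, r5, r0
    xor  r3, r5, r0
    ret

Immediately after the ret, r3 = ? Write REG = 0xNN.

REG = 0x38

prologue: push r0 -> mem[0xc1]=0x38, sp=0xc1
body[0] mov  r3, r0 -> r3=0x38
body[1] add  r2, r3, r0 -> r2=0x70
body[2] add  r2, r3, r4 -> r2=0x4b
body[3] xor  r0, r5, r0 -> r0=0xf0
body[4] xor  r3, r5, r0 -> r3=0x38
epilogue: pop r0=0x38, sp=0xc2
r3 is caller-saved -> body value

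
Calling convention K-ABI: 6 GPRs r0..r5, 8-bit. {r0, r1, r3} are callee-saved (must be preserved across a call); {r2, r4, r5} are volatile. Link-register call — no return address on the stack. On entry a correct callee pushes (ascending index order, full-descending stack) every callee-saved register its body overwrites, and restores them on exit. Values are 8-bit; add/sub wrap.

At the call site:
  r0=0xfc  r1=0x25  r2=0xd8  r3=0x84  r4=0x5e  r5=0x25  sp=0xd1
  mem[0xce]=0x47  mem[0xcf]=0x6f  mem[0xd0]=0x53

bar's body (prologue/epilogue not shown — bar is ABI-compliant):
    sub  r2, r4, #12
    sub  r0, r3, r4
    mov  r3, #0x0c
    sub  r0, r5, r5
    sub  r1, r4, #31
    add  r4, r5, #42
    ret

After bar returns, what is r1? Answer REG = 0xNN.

REG = 0x25

prologue: push r0 -> mem[0xd0]=0xfc, sp=0xd0
prologue: push r1 -> mem[0xcf]=0x25, sp=0xcf
prologue: push r3 -> mem[0xce]=0x84, sp=0xce
body[0] sub  r2, r4, #12 -> r2=0x52
body[1] sub  r0, r3, r4 -> r0=0x26
body[2] mov  r3, #0x0c -> r3=0x0c
body[3] sub  r0, r5, r5 -> r0=0x00
body[4] sub  r1, r4, #31 -> r1=0x3f
body[5] add  r4, r5, #42 -> r4=0x4f
epilogue: pop r3=0x84, sp=0xcf
epilogue: pop r1=0x25, sp=0xd0
epilogue: pop r0=0xfc, sp=0xd1
r1 is callee-saved -> restored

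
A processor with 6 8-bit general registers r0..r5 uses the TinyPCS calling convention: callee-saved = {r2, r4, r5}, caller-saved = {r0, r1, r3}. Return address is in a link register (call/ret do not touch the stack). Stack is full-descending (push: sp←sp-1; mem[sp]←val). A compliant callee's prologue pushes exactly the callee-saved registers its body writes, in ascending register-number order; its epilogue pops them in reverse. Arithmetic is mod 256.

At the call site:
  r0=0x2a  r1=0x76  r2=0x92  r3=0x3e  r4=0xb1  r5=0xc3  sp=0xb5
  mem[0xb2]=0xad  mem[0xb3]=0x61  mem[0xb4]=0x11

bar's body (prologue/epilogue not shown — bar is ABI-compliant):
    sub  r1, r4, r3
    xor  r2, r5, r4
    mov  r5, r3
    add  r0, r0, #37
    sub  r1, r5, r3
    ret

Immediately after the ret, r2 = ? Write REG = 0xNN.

prologue: push r2 -> mem[0xb4]=0x92, sp=0xb4
prologue: push r5 -> mem[0xb3]=0xc3, sp=0xb3
body[0] sub  r1, r4, r3 -> r1=0x73
body[1] xor  r2, r5, r4 -> r2=0x72
body[2] mov  r5, r3 -> r5=0x3e
body[3] add  r0, r0, #37 -> r0=0x4f
body[4] sub  r1, r5, r3 -> r1=0x00
epilogue: pop r5=0xc3, sp=0xb4
epilogue: pop r2=0x92, sp=0xb5
r2 is callee-saved -> restored

REG = 0x92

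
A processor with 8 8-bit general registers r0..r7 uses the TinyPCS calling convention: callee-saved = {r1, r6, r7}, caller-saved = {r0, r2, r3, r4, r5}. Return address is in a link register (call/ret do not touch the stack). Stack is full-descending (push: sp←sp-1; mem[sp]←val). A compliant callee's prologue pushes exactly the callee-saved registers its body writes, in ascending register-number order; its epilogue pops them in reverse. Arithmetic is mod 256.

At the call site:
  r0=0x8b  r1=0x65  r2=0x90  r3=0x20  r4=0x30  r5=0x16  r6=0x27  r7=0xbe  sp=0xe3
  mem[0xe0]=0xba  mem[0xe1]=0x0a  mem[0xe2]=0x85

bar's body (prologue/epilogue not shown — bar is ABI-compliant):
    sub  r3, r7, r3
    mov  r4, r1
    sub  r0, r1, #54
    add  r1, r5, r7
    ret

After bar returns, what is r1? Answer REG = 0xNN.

REG = 0x65

prologue: push r1 → mem[0xe2]=0x65, sp=0xe2
body[0] sub  r3, r7, r3 → r3=0x9e
body[1] mov  r4, r1 → r4=0x65
body[2] sub  r0, r1, #54 → r0=0x2f
body[3] add  r1, r5, r7 → r1=0xd4
epilogue: pop r1=0x65, sp=0xe3
r1 is callee-saved → restored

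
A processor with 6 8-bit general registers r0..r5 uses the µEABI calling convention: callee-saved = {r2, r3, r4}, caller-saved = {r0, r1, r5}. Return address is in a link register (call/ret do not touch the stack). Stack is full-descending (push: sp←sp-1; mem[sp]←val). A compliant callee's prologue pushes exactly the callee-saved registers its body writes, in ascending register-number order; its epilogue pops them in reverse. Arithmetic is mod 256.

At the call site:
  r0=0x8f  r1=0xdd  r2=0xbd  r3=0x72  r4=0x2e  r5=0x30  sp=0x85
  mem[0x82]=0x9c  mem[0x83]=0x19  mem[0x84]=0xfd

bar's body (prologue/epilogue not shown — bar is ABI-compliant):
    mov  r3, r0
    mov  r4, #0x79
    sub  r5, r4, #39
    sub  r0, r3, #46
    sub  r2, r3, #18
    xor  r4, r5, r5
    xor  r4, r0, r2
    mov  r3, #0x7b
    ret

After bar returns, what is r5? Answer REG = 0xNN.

prologue: push r2 → mem[0x84]=0xbd, sp=0x84
prologue: push r3 → mem[0x83]=0x72, sp=0x83
prologue: push r4 → mem[0x82]=0x2e, sp=0x82
body[0] mov  r3, r0 → r3=0x8f
body[1] mov  r4, #0x79 → r4=0x79
body[2] sub  r5, r4, #39 → r5=0x52
body[3] sub  r0, r3, #46 → r0=0x61
body[4] sub  r2, r3, #18 → r2=0x7d
body[5] xor  r4, r5, r5 → r4=0x00
body[6] xor  r4, r0, r2 → r4=0x1c
body[7] mov  r3, #0x7b → r3=0x7b
epilogue: pop r4=0x2e, sp=0x83
epilogue: pop r3=0x72, sp=0x84
epilogue: pop r2=0xbd, sp=0x85
r5 is caller-saved → body value

REG = 0x52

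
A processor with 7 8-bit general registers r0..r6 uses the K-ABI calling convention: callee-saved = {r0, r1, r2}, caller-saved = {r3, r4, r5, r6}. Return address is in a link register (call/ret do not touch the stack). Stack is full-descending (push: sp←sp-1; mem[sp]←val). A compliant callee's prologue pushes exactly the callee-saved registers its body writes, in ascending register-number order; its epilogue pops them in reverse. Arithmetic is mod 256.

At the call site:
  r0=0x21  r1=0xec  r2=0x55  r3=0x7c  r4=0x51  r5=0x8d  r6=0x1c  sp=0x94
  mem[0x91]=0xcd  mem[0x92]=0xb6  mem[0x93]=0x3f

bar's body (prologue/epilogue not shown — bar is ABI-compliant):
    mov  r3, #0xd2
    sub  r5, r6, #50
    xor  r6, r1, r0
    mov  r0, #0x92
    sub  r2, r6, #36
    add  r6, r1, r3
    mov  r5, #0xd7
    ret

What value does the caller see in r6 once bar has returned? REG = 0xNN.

REG = 0xbe

prologue: push r0 → mem[0x93]=0x21, sp=0x93
prologue: push r2 → mem[0x92]=0x55, sp=0x92
body[0] mov  r3, #0xd2 → r3=0xd2
body[1] sub  r5, r6, #50 → r5=0xea
body[2] xor  r6, r1, r0 → r6=0xcd
body[3] mov  r0, #0x92 → r0=0x92
body[4] sub  r2, r6, #36 → r2=0xa9
body[5] add  r6, r1, r3 → r6=0xbe
body[6] mov  r5, #0xd7 → r5=0xd7
epilogue: pop r2=0x55, sp=0x93
epilogue: pop r0=0x21, sp=0x94
r6 is caller-saved → body value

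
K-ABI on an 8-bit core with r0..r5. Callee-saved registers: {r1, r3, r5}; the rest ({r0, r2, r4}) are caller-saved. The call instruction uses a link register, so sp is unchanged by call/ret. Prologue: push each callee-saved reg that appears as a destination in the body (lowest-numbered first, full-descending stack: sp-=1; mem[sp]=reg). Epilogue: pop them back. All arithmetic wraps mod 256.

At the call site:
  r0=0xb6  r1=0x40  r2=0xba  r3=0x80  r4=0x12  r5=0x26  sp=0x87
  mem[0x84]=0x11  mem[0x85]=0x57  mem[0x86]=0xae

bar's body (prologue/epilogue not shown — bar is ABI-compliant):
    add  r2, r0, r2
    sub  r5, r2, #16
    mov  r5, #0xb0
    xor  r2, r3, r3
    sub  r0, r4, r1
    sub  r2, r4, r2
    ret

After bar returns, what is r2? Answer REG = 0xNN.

REG = 0x12

prologue: push r5 -> mem[0x86]=0x26, sp=0x86
body[0] add  r2, r0, r2 -> r2=0x70
body[1] sub  r5, r2, #16 -> r5=0x60
body[2] mov  r5, #0xb0 -> r5=0xb0
body[3] xor  r2, r3, r3 -> r2=0x00
body[4] sub  r0, r4, r1 -> r0=0xd2
body[5] sub  r2, r4, r2 -> r2=0x12
epilogue: pop r5=0x26, sp=0x87
r2 is caller-saved -> body value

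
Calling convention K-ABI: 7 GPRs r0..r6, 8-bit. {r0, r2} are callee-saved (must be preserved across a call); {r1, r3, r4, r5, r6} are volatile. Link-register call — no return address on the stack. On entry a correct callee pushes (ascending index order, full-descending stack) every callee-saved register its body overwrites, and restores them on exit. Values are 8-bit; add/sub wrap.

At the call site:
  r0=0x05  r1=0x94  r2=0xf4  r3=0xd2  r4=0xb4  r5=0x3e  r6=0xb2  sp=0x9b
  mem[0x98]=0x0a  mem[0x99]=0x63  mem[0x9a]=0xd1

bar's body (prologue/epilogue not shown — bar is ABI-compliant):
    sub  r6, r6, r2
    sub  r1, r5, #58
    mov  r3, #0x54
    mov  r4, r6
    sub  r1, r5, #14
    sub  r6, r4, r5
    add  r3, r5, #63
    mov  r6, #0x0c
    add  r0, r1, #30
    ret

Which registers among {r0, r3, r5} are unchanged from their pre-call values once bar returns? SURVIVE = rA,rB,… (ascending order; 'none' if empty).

SURVIVE = r0,r5

prologue: push r0 → mem[0x9a]=0x05, sp=0x9a
body[0] sub  r6, r6, r2 → r6=0xbe
body[1] sub  r1, r5, #58 → r1=0x04
body[2] mov  r3, #0x54 → r3=0x54
body[3] mov  r4, r6 → r4=0xbe
body[4] sub  r1, r5, #14 → r1=0x30
body[5] sub  r6, r4, r5 → r6=0x80
body[6] add  r3, r5, #63 → r3=0x7d
body[7] mov  r6, #0x0c → r6=0x0c
body[8] add  r0, r1, #30 → r0=0x4e
epilogue: pop r0=0x05, sp=0x9b
r0: callee-saved, written=True
r3: caller-saved, written=True
r5: caller-saved, written=False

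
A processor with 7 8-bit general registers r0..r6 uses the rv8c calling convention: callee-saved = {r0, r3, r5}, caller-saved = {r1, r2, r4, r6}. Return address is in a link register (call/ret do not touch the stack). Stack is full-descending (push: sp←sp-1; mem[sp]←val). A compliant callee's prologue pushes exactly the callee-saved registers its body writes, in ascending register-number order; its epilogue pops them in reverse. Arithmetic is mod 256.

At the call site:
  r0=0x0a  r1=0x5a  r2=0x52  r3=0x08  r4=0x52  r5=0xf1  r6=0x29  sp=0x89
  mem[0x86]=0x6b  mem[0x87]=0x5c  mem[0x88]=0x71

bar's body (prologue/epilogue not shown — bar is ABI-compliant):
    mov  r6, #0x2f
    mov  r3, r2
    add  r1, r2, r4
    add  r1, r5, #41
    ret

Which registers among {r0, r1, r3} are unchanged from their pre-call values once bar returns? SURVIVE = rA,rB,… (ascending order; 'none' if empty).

SURVIVE = r0,r3

prologue: push r3 → mem[0x88]=0x08, sp=0x88
body[0] mov  r6, #0x2f → r6=0x2f
body[1] mov  r3, r2 → r3=0x52
body[2] add  r1, r2, r4 → r1=0xa4
body[3] add  r1, r5, #41 → r1=0x1a
epilogue: pop r3=0x08, sp=0x89
r0: callee-saved, written=False
r1: caller-saved, written=True
r3: callee-saved, written=True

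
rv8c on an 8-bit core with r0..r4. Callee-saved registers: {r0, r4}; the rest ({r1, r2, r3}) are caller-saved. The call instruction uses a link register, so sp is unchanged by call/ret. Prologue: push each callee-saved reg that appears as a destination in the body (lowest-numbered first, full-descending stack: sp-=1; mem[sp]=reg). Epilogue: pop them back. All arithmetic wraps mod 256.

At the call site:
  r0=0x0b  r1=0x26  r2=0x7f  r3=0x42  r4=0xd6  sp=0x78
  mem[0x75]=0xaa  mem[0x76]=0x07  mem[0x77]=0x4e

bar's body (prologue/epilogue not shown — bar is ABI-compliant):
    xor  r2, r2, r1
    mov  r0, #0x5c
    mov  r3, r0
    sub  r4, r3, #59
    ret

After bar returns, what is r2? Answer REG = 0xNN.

prologue: push r0 → mem[0x77]=0x0b, sp=0x77
prologue: push r4 → mem[0x76]=0xd6, sp=0x76
body[0] xor  r2, r2, r1 → r2=0x59
body[1] mov  r0, #0x5c → r0=0x5c
body[2] mov  r3, r0 → r3=0x5c
body[3] sub  r4, r3, #59 → r4=0x21
epilogue: pop r4=0xd6, sp=0x77
epilogue: pop r0=0x0b, sp=0x78
r2 is caller-saved → body value

REG = 0x59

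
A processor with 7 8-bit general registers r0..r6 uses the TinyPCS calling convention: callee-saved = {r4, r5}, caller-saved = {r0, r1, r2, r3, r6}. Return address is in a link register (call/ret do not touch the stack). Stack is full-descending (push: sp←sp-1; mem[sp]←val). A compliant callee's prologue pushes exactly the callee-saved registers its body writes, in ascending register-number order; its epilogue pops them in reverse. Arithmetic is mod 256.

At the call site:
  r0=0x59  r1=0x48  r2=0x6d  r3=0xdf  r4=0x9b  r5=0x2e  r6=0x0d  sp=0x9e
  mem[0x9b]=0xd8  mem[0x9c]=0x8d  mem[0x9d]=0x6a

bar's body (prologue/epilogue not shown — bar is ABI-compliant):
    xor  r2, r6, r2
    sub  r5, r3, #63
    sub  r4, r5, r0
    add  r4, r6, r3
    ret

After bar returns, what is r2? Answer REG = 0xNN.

REG = 0x60

prologue: push r4 -> mem[0x9d]=0x9b, sp=0x9d
prologue: push r5 -> mem[0x9c]=0x2e, sp=0x9c
body[0] xor  r2, r6, r2 -> r2=0x60
body[1] sub  r5, r3, #63 -> r5=0xa0
body[2] sub  r4, r5, r0 -> r4=0x47
body[3] add  r4, r6, r3 -> r4=0xec
epilogue: pop r5=0x2e, sp=0x9d
epilogue: pop r4=0x9b, sp=0x9e
r2 is caller-saved -> body value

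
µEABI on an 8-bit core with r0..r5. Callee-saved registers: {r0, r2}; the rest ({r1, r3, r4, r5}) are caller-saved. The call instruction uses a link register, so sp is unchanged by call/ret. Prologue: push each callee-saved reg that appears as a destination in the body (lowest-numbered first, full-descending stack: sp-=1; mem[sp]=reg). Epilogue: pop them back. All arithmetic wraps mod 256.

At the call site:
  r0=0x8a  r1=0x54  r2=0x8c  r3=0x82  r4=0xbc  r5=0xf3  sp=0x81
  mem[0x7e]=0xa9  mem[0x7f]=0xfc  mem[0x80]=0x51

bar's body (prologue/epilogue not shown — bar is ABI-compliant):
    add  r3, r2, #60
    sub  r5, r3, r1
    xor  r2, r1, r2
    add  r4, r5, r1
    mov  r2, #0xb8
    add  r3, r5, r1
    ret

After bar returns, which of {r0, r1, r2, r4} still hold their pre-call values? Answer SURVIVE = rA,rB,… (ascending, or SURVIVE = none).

prologue: push r2 -> mem[0x80]=0x8c, sp=0x80
body[0] add  r3, r2, #60 -> r3=0xc8
body[1] sub  r5, r3, r1 -> r5=0x74
body[2] xor  r2, r1, r2 -> r2=0xd8
body[3] add  r4, r5, r1 -> r4=0xc8
body[4] mov  r2, #0xb8 -> r2=0xb8
body[5] add  r3, r5, r1 -> r3=0xc8
epilogue: pop r2=0x8c, sp=0x81
r0: callee-saved, written=False
r1: caller-saved, written=False
r2: callee-saved, written=True
r4: caller-saved, written=True

SURVIVE = r0,r1,r2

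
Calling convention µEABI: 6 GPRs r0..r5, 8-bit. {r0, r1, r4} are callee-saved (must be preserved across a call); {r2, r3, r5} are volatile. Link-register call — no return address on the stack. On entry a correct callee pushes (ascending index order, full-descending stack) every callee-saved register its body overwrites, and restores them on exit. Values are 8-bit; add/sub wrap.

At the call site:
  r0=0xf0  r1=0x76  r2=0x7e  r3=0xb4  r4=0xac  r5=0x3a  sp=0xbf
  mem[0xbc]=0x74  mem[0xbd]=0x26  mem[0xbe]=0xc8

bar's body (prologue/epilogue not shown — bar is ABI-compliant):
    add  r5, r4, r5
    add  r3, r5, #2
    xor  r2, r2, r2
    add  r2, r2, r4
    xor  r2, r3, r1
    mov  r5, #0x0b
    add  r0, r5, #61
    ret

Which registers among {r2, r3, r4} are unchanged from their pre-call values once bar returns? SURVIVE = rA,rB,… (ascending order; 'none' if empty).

prologue: push r0 -> mem[0xbe]=0xf0, sp=0xbe
body[0] add  r5, r4, r5 -> r5=0xe6
body[1] add  r3, r5, #2 -> r3=0xe8
body[2] xor  r2, r2, r2 -> r2=0x00
body[3] add  r2, r2, r4 -> r2=0xac
body[4] xor  r2, r3, r1 -> r2=0x9e
body[5] mov  r5, #0x0b -> r5=0x0b
body[6] add  r0, r5, #61 -> r0=0x48
epilogue: pop r0=0xf0, sp=0xbf
r2: caller-saved, written=True
r3: caller-saved, written=True
r4: callee-saved, written=False

SURVIVE = r4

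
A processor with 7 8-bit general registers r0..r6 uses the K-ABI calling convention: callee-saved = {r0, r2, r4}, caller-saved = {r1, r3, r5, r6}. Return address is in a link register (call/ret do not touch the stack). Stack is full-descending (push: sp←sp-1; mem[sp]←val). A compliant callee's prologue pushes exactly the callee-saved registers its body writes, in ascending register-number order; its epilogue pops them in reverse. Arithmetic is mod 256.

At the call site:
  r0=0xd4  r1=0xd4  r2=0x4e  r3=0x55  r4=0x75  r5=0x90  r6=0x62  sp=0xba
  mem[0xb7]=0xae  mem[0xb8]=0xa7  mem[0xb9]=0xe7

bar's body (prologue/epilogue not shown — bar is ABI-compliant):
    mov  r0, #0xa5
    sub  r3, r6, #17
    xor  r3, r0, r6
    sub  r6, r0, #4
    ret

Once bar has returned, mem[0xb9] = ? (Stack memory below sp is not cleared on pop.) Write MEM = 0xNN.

prologue: push r0 → mem[0xb9]=0xd4, sp=0xb9
body[0] mov  r0, #0xa5 → r0=0xa5
body[1] sub  r3, r6, #17 → r3=0x51
body[2] xor  r3, r0, r6 → r3=0xc7
body[3] sub  r6, r0, #4 → r6=0xa1
epilogue: pop r0=0xd4, sp=0xba
prologue pushed ['r0'] at ['0xb9']

MEM = 0xd4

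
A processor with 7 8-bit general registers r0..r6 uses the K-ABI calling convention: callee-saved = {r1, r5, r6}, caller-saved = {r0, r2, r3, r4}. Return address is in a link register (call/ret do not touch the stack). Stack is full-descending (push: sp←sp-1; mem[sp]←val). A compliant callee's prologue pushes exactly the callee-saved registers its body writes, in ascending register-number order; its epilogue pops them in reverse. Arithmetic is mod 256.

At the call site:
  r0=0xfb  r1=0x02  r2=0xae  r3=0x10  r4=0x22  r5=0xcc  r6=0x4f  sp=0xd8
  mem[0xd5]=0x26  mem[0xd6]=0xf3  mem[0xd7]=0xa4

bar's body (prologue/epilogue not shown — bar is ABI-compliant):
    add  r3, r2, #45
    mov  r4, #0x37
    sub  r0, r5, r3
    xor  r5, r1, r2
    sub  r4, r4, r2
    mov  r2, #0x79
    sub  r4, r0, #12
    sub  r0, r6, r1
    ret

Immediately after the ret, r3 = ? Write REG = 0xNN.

prologue: push r5 -> mem[0xd7]=0xcc, sp=0xd7
body[0] add  r3, r2, #45 -> r3=0xdb
body[1] mov  r4, #0x37 -> r4=0x37
body[2] sub  r0, r5, r3 -> r0=0xf1
body[3] xor  r5, r1, r2 -> r5=0xac
body[4] sub  r4, r4, r2 -> r4=0x89
body[5] mov  r2, #0x79 -> r2=0x79
body[6] sub  r4, r0, #12 -> r4=0xe5
body[7] sub  r0, r6, r1 -> r0=0x4d
epilogue: pop r5=0xcc, sp=0xd8
r3 is caller-saved -> body value

REG = 0xdb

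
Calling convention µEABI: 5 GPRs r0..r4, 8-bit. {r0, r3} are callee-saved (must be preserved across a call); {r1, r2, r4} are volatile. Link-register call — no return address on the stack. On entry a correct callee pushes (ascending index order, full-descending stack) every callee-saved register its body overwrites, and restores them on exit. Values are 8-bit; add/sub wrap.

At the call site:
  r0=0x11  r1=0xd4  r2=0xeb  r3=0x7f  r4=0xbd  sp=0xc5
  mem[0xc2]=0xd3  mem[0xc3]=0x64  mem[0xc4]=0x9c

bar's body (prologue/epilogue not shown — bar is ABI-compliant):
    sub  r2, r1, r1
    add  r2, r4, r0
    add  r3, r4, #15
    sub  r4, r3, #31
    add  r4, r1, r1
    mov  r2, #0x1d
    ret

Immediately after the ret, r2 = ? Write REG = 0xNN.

REG = 0x1d

prologue: push r3 -> mem[0xc4]=0x7f, sp=0xc4
body[0] sub  r2, r1, r1 -> r2=0x00
body[1] add  r2, r4, r0 -> r2=0xce
body[2] add  r3, r4, #15 -> r3=0xcc
body[3] sub  r4, r3, #31 -> r4=0xad
body[4] add  r4, r1, r1 -> r4=0xa8
body[5] mov  r2, #0x1d -> r2=0x1d
epilogue: pop r3=0x7f, sp=0xc5
r2 is caller-saved -> body value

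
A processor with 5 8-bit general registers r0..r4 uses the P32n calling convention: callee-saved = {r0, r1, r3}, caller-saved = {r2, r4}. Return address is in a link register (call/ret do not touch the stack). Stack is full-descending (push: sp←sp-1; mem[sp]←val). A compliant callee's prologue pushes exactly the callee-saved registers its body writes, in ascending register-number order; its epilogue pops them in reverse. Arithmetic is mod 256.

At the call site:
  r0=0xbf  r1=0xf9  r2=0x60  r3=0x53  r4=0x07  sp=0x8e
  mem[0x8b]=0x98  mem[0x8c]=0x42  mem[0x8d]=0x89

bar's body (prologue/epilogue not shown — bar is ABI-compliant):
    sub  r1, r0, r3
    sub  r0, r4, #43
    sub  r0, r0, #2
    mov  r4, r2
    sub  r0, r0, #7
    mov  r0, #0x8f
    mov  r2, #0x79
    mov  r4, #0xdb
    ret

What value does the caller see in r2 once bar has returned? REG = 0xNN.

prologue: push r0 -> mem[0x8d]=0xbf, sp=0x8d
prologue: push r1 -> mem[0x8c]=0xf9, sp=0x8c
body[0] sub  r1, r0, r3 -> r1=0x6c
body[1] sub  r0, r4, #43 -> r0=0xdc
body[2] sub  r0, r0, #2 -> r0=0xda
body[3] mov  r4, r2 -> r4=0x60
body[4] sub  r0, r0, #7 -> r0=0xd3
body[5] mov  r0, #0x8f -> r0=0x8f
body[6] mov  r2, #0x79 -> r2=0x79
body[7] mov  r4, #0xdb -> r4=0xdb
epilogue: pop r1=0xf9, sp=0x8d
epilogue: pop r0=0xbf, sp=0x8e
r2 is caller-saved -> body value

REG = 0x79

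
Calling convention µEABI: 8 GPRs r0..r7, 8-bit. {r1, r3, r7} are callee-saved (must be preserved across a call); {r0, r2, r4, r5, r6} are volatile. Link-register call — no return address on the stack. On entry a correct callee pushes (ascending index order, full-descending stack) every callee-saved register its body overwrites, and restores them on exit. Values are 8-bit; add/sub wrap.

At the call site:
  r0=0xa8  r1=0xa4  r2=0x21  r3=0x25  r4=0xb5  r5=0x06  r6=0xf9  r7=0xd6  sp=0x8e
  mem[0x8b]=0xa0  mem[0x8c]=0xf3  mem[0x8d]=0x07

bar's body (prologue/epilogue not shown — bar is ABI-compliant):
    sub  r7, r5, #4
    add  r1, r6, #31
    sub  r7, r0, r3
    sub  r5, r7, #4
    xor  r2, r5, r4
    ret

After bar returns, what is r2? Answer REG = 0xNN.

prologue: push r1 → mem[0x8d]=0xa4, sp=0x8d
prologue: push r7 → mem[0x8c]=0xd6, sp=0x8c
body[0] sub  r7, r5, #4 → r7=0x02
body[1] add  r1, r6, #31 → r1=0x18
body[2] sub  r7, r0, r3 → r7=0x83
body[3] sub  r5, r7, #4 → r5=0x7f
body[4] xor  r2, r5, r4 → r2=0xca
epilogue: pop r7=0xd6, sp=0x8d
epilogue: pop r1=0xa4, sp=0x8e
r2 is caller-saved → body value

REG = 0xca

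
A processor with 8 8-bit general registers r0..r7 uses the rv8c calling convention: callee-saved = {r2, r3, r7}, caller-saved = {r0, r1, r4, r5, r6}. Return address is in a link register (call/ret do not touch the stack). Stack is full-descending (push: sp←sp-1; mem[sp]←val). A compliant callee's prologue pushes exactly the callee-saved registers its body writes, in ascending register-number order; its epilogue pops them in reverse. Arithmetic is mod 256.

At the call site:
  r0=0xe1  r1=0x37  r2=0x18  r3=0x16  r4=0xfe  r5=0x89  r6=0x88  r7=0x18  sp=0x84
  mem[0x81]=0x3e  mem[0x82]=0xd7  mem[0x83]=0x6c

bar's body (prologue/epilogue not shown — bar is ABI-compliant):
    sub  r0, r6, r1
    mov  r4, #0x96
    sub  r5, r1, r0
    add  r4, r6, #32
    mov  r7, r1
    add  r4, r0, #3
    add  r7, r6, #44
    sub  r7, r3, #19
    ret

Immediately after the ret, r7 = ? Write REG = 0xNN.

REG = 0x18

prologue: push r7 → mem[0x83]=0x18, sp=0x83
body[0] sub  r0, r6, r1 → r0=0x51
body[1] mov  r4, #0x96 → r4=0x96
body[2] sub  r5, r1, r0 → r5=0xe6
body[3] add  r4, r6, #32 → r4=0xa8
body[4] mov  r7, r1 → r7=0x37
body[5] add  r4, r0, #3 → r4=0x54
body[6] add  r7, r6, #44 → r7=0xb4
body[7] sub  r7, r3, #19 → r7=0x03
epilogue: pop r7=0x18, sp=0x84
r7 is callee-saved → restored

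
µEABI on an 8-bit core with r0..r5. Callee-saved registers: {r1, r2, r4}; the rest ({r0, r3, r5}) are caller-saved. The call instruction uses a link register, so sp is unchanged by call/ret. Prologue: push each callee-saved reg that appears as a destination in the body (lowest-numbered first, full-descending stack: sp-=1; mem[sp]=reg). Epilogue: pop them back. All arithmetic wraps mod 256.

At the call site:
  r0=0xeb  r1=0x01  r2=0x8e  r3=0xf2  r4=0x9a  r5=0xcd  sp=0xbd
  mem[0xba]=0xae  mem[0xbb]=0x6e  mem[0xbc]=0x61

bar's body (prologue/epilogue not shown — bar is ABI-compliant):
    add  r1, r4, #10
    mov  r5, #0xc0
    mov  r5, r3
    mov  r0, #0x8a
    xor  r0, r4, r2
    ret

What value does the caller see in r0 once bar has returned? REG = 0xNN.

REG = 0x14

prologue: push r1 → mem[0xbc]=0x01, sp=0xbc
body[0] add  r1, r4, #10 → r1=0xa4
body[1] mov  r5, #0xc0 → r5=0xc0
body[2] mov  r5, r3 → r5=0xf2
body[3] mov  r0, #0x8a → r0=0x8a
body[4] xor  r0, r4, r2 → r0=0x14
epilogue: pop r1=0x01, sp=0xbd
r0 is caller-saved → body value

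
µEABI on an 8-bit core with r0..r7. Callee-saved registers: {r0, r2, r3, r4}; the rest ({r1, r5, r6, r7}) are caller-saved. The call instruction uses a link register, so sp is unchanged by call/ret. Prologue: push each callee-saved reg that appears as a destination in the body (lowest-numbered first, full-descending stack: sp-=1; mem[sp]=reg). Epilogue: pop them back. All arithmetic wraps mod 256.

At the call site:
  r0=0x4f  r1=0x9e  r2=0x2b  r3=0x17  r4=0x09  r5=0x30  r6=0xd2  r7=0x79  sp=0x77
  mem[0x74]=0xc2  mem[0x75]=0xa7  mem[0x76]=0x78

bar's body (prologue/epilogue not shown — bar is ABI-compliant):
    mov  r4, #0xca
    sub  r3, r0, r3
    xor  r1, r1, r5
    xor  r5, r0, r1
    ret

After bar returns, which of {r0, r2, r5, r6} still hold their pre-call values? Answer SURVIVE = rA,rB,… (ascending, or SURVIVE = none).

prologue: push r3 → mem[0x76]=0x17, sp=0x76
prologue: push r4 → mem[0x75]=0x09, sp=0x75
body[0] mov  r4, #0xca → r4=0xca
body[1] sub  r3, r0, r3 → r3=0x38
body[2] xor  r1, r1, r5 → r1=0xae
body[3] xor  r5, r0, r1 → r5=0xe1
epilogue: pop r4=0x09, sp=0x76
epilogue: pop r3=0x17, sp=0x77
r0: callee-saved, written=False
r2: callee-saved, written=False
r5: caller-saved, written=True
r6: caller-saved, written=False

SURVIVE = r0,r2,r6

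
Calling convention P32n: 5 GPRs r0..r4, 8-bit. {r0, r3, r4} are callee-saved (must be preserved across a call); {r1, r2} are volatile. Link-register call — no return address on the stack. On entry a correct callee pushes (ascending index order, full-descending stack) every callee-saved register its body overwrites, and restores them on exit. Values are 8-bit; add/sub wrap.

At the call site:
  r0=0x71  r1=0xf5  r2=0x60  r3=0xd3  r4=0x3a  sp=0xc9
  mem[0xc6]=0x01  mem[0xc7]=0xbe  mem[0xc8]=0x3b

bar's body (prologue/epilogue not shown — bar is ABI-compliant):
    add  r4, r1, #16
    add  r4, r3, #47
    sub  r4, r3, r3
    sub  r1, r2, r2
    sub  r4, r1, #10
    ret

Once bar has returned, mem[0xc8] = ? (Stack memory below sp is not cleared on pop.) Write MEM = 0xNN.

MEM = 0x3a

prologue: push r4 -> mem[0xc8]=0x3a, sp=0xc8
body[0] add  r4, r1, #16 -> r4=0x05
body[1] add  r4, r3, #47 -> r4=0x02
body[2] sub  r4, r3, r3 -> r4=0x00
body[3] sub  r1, r2, r2 -> r1=0x00
body[4] sub  r4, r1, #10 -> r4=0xf6
epilogue: pop r4=0x3a, sp=0xc9
prologue pushed ['r4'] at ['0xc8']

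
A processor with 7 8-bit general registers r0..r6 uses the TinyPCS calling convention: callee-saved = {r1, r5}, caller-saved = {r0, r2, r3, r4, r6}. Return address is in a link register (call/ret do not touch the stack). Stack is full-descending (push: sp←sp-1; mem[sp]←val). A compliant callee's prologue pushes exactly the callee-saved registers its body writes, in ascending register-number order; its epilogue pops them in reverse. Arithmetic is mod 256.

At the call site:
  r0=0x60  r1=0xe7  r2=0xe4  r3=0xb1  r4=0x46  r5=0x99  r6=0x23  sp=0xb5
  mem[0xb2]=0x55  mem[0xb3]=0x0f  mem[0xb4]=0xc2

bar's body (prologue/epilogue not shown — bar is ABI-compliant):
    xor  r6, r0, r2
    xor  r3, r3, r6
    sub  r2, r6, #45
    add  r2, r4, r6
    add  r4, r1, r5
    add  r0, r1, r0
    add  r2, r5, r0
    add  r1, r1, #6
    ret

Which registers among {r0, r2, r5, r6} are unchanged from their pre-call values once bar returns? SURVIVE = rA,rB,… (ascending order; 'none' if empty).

SURVIVE = r5

prologue: push r1 → mem[0xb4]=0xe7, sp=0xb4
body[0] xor  r6, r0, r2 → r6=0x84
body[1] xor  r3, r3, r6 → r3=0x35
body[2] sub  r2, r6, #45 → r2=0x57
body[3] add  r2, r4, r6 → r2=0xca
body[4] add  r4, r1, r5 → r4=0x80
body[5] add  r0, r1, r0 → r0=0x47
body[6] add  r2, r5, r0 → r2=0xe0
body[7] add  r1, r1, #6 → r1=0xed
epilogue: pop r1=0xe7, sp=0xb5
r0: caller-saved, written=True
r2: caller-saved, written=True
r5: callee-saved, written=False
r6: caller-saved, written=True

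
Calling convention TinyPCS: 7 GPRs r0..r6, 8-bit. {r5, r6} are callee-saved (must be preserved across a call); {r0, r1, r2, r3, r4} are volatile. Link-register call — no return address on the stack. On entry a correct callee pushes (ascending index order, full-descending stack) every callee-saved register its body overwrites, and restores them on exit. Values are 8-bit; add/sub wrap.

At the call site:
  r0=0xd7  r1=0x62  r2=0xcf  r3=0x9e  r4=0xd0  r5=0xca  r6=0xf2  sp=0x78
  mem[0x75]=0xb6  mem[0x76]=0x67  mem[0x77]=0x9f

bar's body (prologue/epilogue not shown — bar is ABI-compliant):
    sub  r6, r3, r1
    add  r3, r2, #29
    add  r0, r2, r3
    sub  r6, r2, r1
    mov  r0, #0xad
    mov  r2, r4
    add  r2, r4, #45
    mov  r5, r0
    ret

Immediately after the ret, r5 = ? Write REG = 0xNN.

prologue: push r5 → mem[0x77]=0xca, sp=0x77
prologue: push r6 → mem[0x76]=0xf2, sp=0x76
body[0] sub  r6, r3, r1 → r6=0x3c
body[1] add  r3, r2, #29 → r3=0xec
body[2] add  r0, r2, r3 → r0=0xbb
body[3] sub  r6, r2, r1 → r6=0x6d
body[4] mov  r0, #0xad → r0=0xad
body[5] mov  r2, r4 → r2=0xd0
body[6] add  r2, r4, #45 → r2=0xfd
body[7] mov  r5, r0 → r5=0xad
epilogue: pop r6=0xf2, sp=0x77
epilogue: pop r5=0xca, sp=0x78
r5 is callee-saved → restored

REG = 0xca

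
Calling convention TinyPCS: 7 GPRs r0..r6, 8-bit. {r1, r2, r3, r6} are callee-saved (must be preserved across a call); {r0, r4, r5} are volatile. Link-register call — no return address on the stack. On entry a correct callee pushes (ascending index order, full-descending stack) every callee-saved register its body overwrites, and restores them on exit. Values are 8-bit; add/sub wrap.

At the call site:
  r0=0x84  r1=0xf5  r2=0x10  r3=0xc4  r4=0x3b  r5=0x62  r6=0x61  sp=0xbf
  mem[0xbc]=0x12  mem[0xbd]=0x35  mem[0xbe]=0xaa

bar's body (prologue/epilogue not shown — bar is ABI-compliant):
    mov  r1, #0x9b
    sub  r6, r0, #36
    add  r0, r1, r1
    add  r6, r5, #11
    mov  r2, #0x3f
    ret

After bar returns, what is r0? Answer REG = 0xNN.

prologue: push r1 → mem[0xbe]=0xf5, sp=0xbe
prologue: push r2 → mem[0xbd]=0x10, sp=0xbd
prologue: push r6 → mem[0xbc]=0x61, sp=0xbc
body[0] mov  r1, #0x9b → r1=0x9b
body[1] sub  r6, r0, #36 → r6=0x60
body[2] add  r0, r1, r1 → r0=0x36
body[3] add  r6, r5, #11 → r6=0x6d
body[4] mov  r2, #0x3f → r2=0x3f
epilogue: pop r6=0x61, sp=0xbd
epilogue: pop r2=0x10, sp=0xbe
epilogue: pop r1=0xf5, sp=0xbf
r0 is caller-saved → body value

REG = 0x36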